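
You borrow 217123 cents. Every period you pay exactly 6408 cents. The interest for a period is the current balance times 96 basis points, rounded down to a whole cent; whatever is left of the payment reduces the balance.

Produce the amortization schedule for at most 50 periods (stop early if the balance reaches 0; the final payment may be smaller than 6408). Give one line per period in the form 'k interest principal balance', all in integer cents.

1. interest=⌊217123·96/10000⌋=2084; principal=6408-2084=4324; balance=217123-4324=212799
2. interest=⌊212799·96/10000⌋=2042; principal=6408-2042=4366; balance=212799-4366=208433
3. interest=⌊208433·96/10000⌋=2000; principal=6408-2000=4408; balance=208433-4408=204025
4. interest=⌊204025·96/10000⌋=1958; principal=6408-1958=4450; balance=204025-4450=199575
5. interest=⌊199575·96/10000⌋=1915; principal=6408-1915=4493; balance=199575-4493=195082
6. interest=⌊195082·96/10000⌋=1872; principal=6408-1872=4536; balance=195082-4536=190546
7. interest=⌊190546·96/10000⌋=1829; principal=6408-1829=4579; balance=190546-4579=185967
8. interest=⌊185967·96/10000⌋=1785; principal=6408-1785=4623; balance=185967-4623=181344
9. interest=⌊181344·96/10000⌋=1740; principal=6408-1740=4668; balance=181344-4668=176676
10. interest=⌊176676·96/10000⌋=1696; principal=6408-1696=4712; balance=176676-4712=171964
11. interest=⌊171964·96/10000⌋=1650; principal=6408-1650=4758; balance=171964-4758=167206
12. interest=⌊167206·96/10000⌋=1605; principal=6408-1605=4803; balance=167206-4803=162403
13. interest=⌊162403·96/10000⌋=1559; principal=6408-1559=4849; balance=162403-4849=157554
14. interest=⌊157554·96/10000⌋=1512; principal=6408-1512=4896; balance=157554-4896=152658
15. interest=⌊152658·96/10000⌋=1465; principal=6408-1465=4943; balance=152658-4943=147715
16. interest=⌊147715·96/10000⌋=1418; principal=6408-1418=4990; balance=147715-4990=142725
17. interest=⌊142725·96/10000⌋=1370; principal=6408-1370=5038; balance=142725-5038=137687
18. interest=⌊137687·96/10000⌋=1321; principal=6408-1321=5087; balance=137687-5087=132600
19. interest=⌊132600·96/10000⌋=1272; principal=6408-1272=5136; balance=132600-5136=127464
20. interest=⌊127464·96/10000⌋=1223; principal=6408-1223=5185; balance=127464-5185=122279
21. interest=⌊122279·96/10000⌋=1173; principal=6408-1173=5235; balance=122279-5235=117044
22. interest=⌊117044·96/10000⌋=1123; principal=6408-1123=5285; balance=117044-5285=111759
23. interest=⌊111759·96/10000⌋=1072; principal=6408-1072=5336; balance=111759-5336=106423
24. interest=⌊106423·96/10000⌋=1021; principal=6408-1021=5387; balance=106423-5387=101036
25. interest=⌊101036·96/10000⌋=969; principal=6408-969=5439; balance=101036-5439=95597
26. interest=⌊95597·96/10000⌋=917; principal=6408-917=5491; balance=95597-5491=90106
27. interest=⌊90106·96/10000⌋=865; principal=6408-865=5543; balance=90106-5543=84563
28. interest=⌊84563·96/10000⌋=811; principal=6408-811=5597; balance=84563-5597=78966
29. interest=⌊78966·96/10000⌋=758; principal=6408-758=5650; balance=78966-5650=73316
30. interest=⌊73316·96/10000⌋=703; principal=6408-703=5705; balance=73316-5705=67611
31. interest=⌊67611·96/10000⌋=649; principal=6408-649=5759; balance=67611-5759=61852
32. interest=⌊61852·96/10000⌋=593; principal=6408-593=5815; balance=61852-5815=56037
33. interest=⌊56037·96/10000⌋=537; principal=6408-537=5871; balance=56037-5871=50166
34. interest=⌊50166·96/10000⌋=481; principal=6408-481=5927; balance=50166-5927=44239
35. interest=⌊44239·96/10000⌋=424; principal=6408-424=5984; balance=44239-5984=38255
36. interest=⌊38255·96/10000⌋=367; principal=6408-367=6041; balance=38255-6041=32214
37. interest=⌊32214·96/10000⌋=309; principal=6408-309=6099; balance=32214-6099=26115
38. interest=⌊26115·96/10000⌋=250; principal=6408-250=6158; balance=26115-6158=19957
39. interest=⌊19957·96/10000⌋=191; principal=6408-191=6217; balance=19957-6217=13740
40. interest=⌊13740·96/10000⌋=131; principal=6408-131=6277; balance=13740-6277=7463
41. interest=⌊7463·96/10000⌋=71; principal=6408-71=6337; balance=7463-6337=1126
42. interest=⌊1126·96/10000⌋=10; principal=min(6408-10,1126)=1126; balance=1126-1126=0

1 2084 4324 212799
2 2042 4366 208433
3 2000 4408 204025
4 1958 4450 199575
5 1915 4493 195082
6 1872 4536 190546
7 1829 4579 185967
8 1785 4623 181344
9 1740 4668 176676
10 1696 4712 171964
11 1650 4758 167206
12 1605 4803 162403
13 1559 4849 157554
14 1512 4896 152658
15 1465 4943 147715
16 1418 4990 142725
17 1370 5038 137687
18 1321 5087 132600
19 1272 5136 127464
20 1223 5185 122279
21 1173 5235 117044
22 1123 5285 111759
23 1072 5336 106423
24 1021 5387 101036
25 969 5439 95597
26 917 5491 90106
27 865 5543 84563
28 811 5597 78966
29 758 5650 73316
30 703 5705 67611
31 649 5759 61852
32 593 5815 56037
33 537 5871 50166
34 481 5927 44239
35 424 5984 38255
36 367 6041 32214
37 309 6099 26115
38 250 6158 19957
39 191 6217 13740
40 131 6277 7463
41 71 6337 1126
42 10 1126 0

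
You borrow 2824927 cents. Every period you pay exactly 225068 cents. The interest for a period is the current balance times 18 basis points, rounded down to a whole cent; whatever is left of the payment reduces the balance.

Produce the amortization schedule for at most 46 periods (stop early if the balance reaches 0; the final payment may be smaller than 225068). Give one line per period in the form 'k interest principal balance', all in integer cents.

1. interest=⌊2824927·18/10000⌋=5084; principal=225068-5084=219984; balance=2824927-219984=2604943
2. interest=⌊2604943·18/10000⌋=4688; principal=225068-4688=220380; balance=2604943-220380=2384563
3. interest=⌊2384563·18/10000⌋=4292; principal=225068-4292=220776; balance=2384563-220776=2163787
4. interest=⌊2163787·18/10000⌋=3894; principal=225068-3894=221174; balance=2163787-221174=1942613
5. interest=⌊1942613·18/10000⌋=3496; principal=225068-3496=221572; balance=1942613-221572=1721041
6. interest=⌊1721041·18/10000⌋=3097; principal=225068-3097=221971; balance=1721041-221971=1499070
7. interest=⌊1499070·18/10000⌋=2698; principal=225068-2698=222370; balance=1499070-222370=1276700
8. interest=⌊1276700·18/10000⌋=2298; principal=225068-2298=222770; balance=1276700-222770=1053930
9. interest=⌊1053930·18/10000⌋=1897; principal=225068-1897=223171; balance=1053930-223171=830759
10. interest=⌊830759·18/10000⌋=1495; principal=225068-1495=223573; balance=830759-223573=607186
11. interest=⌊607186·18/10000⌋=1092; principal=225068-1092=223976; balance=607186-223976=383210
12. interest=⌊383210·18/10000⌋=689; principal=225068-689=224379; balance=383210-224379=158831
13. interest=⌊158831·18/10000⌋=285; principal=min(225068-285,158831)=158831; balance=158831-158831=0

1 5084 219984 2604943
2 4688 220380 2384563
3 4292 220776 2163787
4 3894 221174 1942613
5 3496 221572 1721041
6 3097 221971 1499070
7 2698 222370 1276700
8 2298 222770 1053930
9 1897 223171 830759
10 1495 223573 607186
11 1092 223976 383210
12 689 224379 158831
13 285 158831 0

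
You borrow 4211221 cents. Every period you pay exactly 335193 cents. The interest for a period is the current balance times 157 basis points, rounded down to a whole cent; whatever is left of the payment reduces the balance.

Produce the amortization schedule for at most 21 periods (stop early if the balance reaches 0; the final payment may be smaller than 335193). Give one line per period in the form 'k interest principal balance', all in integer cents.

1. interest=⌊4211221·157/10000⌋=66116; principal=335193-66116=269077; balance=4211221-269077=3942144
2. interest=⌊3942144·157/10000⌋=61891; principal=335193-61891=273302; balance=3942144-273302=3668842
3. interest=⌊3668842·157/10000⌋=57600; principal=335193-57600=277593; balance=3668842-277593=3391249
4. interest=⌊3391249·157/10000⌋=53242; principal=335193-53242=281951; balance=3391249-281951=3109298
5. interest=⌊3109298·157/10000⌋=48815; principal=335193-48815=286378; balance=3109298-286378=2822920
6. interest=⌊2822920·157/10000⌋=44319; principal=335193-44319=290874; balance=2822920-290874=2532046
7. interest=⌊2532046·157/10000⌋=39753; principal=335193-39753=295440; balance=2532046-295440=2236606
8. interest=⌊2236606·157/10000⌋=35114; principal=335193-35114=300079; balance=2236606-300079=1936527
9. interest=⌊1936527·157/10000⌋=30403; principal=335193-30403=304790; balance=1936527-304790=1631737
10. interest=⌊1631737·157/10000⌋=25618; principal=335193-25618=309575; balance=1631737-309575=1322162
11. interest=⌊1322162·157/10000⌋=20757; principal=335193-20757=314436; balance=1322162-314436=1007726
12. interest=⌊1007726·157/10000⌋=15821; principal=335193-15821=319372; balance=1007726-319372=688354
13. interest=⌊688354·157/10000⌋=10807; principal=335193-10807=324386; balance=688354-324386=363968
14. interest=⌊363968·157/10000⌋=5714; principal=335193-5714=329479; balance=363968-329479=34489
15. interest=⌊34489·157/10000⌋=541; principal=min(335193-541,34489)=34489; balance=34489-34489=0

1 66116 269077 3942144
2 61891 273302 3668842
3 57600 277593 3391249
4 53242 281951 3109298
5 48815 286378 2822920
6 44319 290874 2532046
7 39753 295440 2236606
8 35114 300079 1936527
9 30403 304790 1631737
10 25618 309575 1322162
11 20757 314436 1007726
12 15821 319372 688354
13 10807 324386 363968
14 5714 329479 34489
15 541 34489 0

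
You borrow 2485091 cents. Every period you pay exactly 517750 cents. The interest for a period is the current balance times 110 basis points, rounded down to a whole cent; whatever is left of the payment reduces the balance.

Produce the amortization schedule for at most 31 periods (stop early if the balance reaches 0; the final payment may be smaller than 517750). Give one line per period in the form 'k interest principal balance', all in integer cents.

1 27336 490414 1994677
2 21941 495809 1498868
3 16487 501263 997605
4 10973 506777 490828
5 5399 490828 0

1. interest=⌊2485091·110/10000⌋=27336; principal=517750-27336=490414; balance=2485091-490414=1994677
2. interest=⌊1994677·110/10000⌋=21941; principal=517750-21941=495809; balance=1994677-495809=1498868
3. interest=⌊1498868·110/10000⌋=16487; principal=517750-16487=501263; balance=1498868-501263=997605
4. interest=⌊997605·110/10000⌋=10973; principal=517750-10973=506777; balance=997605-506777=490828
5. interest=⌊490828·110/10000⌋=5399; principal=min(517750-5399,490828)=490828; balance=490828-490828=0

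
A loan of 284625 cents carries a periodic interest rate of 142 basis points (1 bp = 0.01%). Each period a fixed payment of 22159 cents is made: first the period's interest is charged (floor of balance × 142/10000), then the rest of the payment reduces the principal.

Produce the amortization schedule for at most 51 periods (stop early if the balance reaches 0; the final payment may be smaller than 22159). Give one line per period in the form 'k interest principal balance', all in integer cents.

1. interest=⌊284625·142/10000⌋=4041; principal=22159-4041=18118; balance=284625-18118=266507
2. interest=⌊266507·142/10000⌋=3784; principal=22159-3784=18375; balance=266507-18375=248132
3. interest=⌊248132·142/10000⌋=3523; principal=22159-3523=18636; balance=248132-18636=229496
4. interest=⌊229496·142/10000⌋=3258; principal=22159-3258=18901; balance=229496-18901=210595
5. interest=⌊210595·142/10000⌋=2990; principal=22159-2990=19169; balance=210595-19169=191426
6. interest=⌊191426·142/10000⌋=2718; principal=22159-2718=19441; balance=191426-19441=171985
7. interest=⌊171985·142/10000⌋=2442; principal=22159-2442=19717; balance=171985-19717=152268
8. interest=⌊152268·142/10000⌋=2162; principal=22159-2162=19997; balance=152268-19997=132271
9. interest=⌊132271·142/10000⌋=1878; principal=22159-1878=20281; balance=132271-20281=111990
10. interest=⌊111990·142/10000⌋=1590; principal=22159-1590=20569; balance=111990-20569=91421
11. interest=⌊91421·142/10000⌋=1298; principal=22159-1298=20861; balance=91421-20861=70560
12. interest=⌊70560·142/10000⌋=1001; principal=22159-1001=21158; balance=70560-21158=49402
13. interest=⌊49402·142/10000⌋=701; principal=22159-701=21458; balance=49402-21458=27944
14. interest=⌊27944·142/10000⌋=396; principal=22159-396=21763; balance=27944-21763=6181
15. interest=⌊6181·142/10000⌋=87; principal=min(22159-87,6181)=6181; balance=6181-6181=0

1 4041 18118 266507
2 3784 18375 248132
3 3523 18636 229496
4 3258 18901 210595
5 2990 19169 191426
6 2718 19441 171985
7 2442 19717 152268
8 2162 19997 132271
9 1878 20281 111990
10 1590 20569 91421
11 1298 20861 70560
12 1001 21158 49402
13 701 21458 27944
14 396 21763 6181
15 87 6181 0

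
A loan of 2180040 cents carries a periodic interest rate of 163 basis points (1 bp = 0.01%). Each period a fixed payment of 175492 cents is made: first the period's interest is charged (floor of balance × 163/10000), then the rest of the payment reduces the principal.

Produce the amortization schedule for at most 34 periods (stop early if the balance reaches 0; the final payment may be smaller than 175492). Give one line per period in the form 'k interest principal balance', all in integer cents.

1 35534 139958 2040082
2 33253 142239 1897843
3 30934 144558 1753285
4 28578 146914 1606371
5 26183 149309 1457062
6 23750 151742 1305320
7 21276 154216 1151104
8 18762 156730 994374
9 16208 159284 835090
10 13611 161881 673209
11 10973 164519 508690
12 8291 167201 341489
13 5566 169926 171563
14 2796 171563 0

1. interest=⌊2180040·163/10000⌋=35534; principal=175492-35534=139958; balance=2180040-139958=2040082
2. interest=⌊2040082·163/10000⌋=33253; principal=175492-33253=142239; balance=2040082-142239=1897843
3. interest=⌊1897843·163/10000⌋=30934; principal=175492-30934=144558; balance=1897843-144558=1753285
4. interest=⌊1753285·163/10000⌋=28578; principal=175492-28578=146914; balance=1753285-146914=1606371
5. interest=⌊1606371·163/10000⌋=26183; principal=175492-26183=149309; balance=1606371-149309=1457062
6. interest=⌊1457062·163/10000⌋=23750; principal=175492-23750=151742; balance=1457062-151742=1305320
7. interest=⌊1305320·163/10000⌋=21276; principal=175492-21276=154216; balance=1305320-154216=1151104
8. interest=⌊1151104·163/10000⌋=18762; principal=175492-18762=156730; balance=1151104-156730=994374
9. interest=⌊994374·163/10000⌋=16208; principal=175492-16208=159284; balance=994374-159284=835090
10. interest=⌊835090·163/10000⌋=13611; principal=175492-13611=161881; balance=835090-161881=673209
11. interest=⌊673209·163/10000⌋=10973; principal=175492-10973=164519; balance=673209-164519=508690
12. interest=⌊508690·163/10000⌋=8291; principal=175492-8291=167201; balance=508690-167201=341489
13. interest=⌊341489·163/10000⌋=5566; principal=175492-5566=169926; balance=341489-169926=171563
14. interest=⌊171563·163/10000⌋=2796; principal=min(175492-2796,171563)=171563; balance=171563-171563=0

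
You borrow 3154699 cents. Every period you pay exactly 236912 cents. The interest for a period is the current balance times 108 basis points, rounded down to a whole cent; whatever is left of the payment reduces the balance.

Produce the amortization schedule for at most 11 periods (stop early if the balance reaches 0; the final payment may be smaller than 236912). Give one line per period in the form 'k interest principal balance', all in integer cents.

1. interest=⌊3154699·108/10000⌋=34070; principal=236912-34070=202842; balance=3154699-202842=2951857
2. interest=⌊2951857·108/10000⌋=31880; principal=236912-31880=205032; balance=2951857-205032=2746825
3. interest=⌊2746825·108/10000⌋=29665; principal=236912-29665=207247; balance=2746825-207247=2539578
4. interest=⌊2539578·108/10000⌋=27427; principal=236912-27427=209485; balance=2539578-209485=2330093
5. interest=⌊2330093·108/10000⌋=25165; principal=236912-25165=211747; balance=2330093-211747=2118346
6. interest=⌊2118346·108/10000⌋=22878; principal=236912-22878=214034; balance=2118346-214034=1904312
7. interest=⌊1904312·108/10000⌋=20566; principal=236912-20566=216346; balance=1904312-216346=1687966
8. interest=⌊1687966·108/10000⌋=18230; principal=236912-18230=218682; balance=1687966-218682=1469284
9. interest=⌊1469284·108/10000⌋=15868; principal=236912-15868=221044; balance=1469284-221044=1248240
10. interest=⌊1248240·108/10000⌋=13480; principal=236912-13480=223432; balance=1248240-223432=1024808
11. interest=⌊1024808·108/10000⌋=11067; principal=236912-11067=225845; balance=1024808-225845=798963

1 34070 202842 2951857
2 31880 205032 2746825
3 29665 207247 2539578
4 27427 209485 2330093
5 25165 211747 2118346
6 22878 214034 1904312
7 20566 216346 1687966
8 18230 218682 1469284
9 15868 221044 1248240
10 13480 223432 1024808
11 11067 225845 798963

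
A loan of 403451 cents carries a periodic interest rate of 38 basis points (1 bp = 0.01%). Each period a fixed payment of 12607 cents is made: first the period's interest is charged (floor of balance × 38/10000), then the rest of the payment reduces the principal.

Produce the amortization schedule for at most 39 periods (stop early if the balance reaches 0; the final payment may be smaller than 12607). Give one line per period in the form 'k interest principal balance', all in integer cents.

1. interest=⌊403451·38/10000⌋=1533; principal=12607-1533=11074; balance=403451-11074=392377
2. interest=⌊392377·38/10000⌋=1491; principal=12607-1491=11116; balance=392377-11116=381261
3. interest=⌊381261·38/10000⌋=1448; principal=12607-1448=11159; balance=381261-11159=370102
4. interest=⌊370102·38/10000⌋=1406; principal=12607-1406=11201; balance=370102-11201=358901
5. interest=⌊358901·38/10000⌋=1363; principal=12607-1363=11244; balance=358901-11244=347657
6. interest=⌊347657·38/10000⌋=1321; principal=12607-1321=11286; balance=347657-11286=336371
7. interest=⌊336371·38/10000⌋=1278; principal=12607-1278=11329; balance=336371-11329=325042
8. interest=⌊325042·38/10000⌋=1235; principal=12607-1235=11372; balance=325042-11372=313670
9. interest=⌊313670·38/10000⌋=1191; principal=12607-1191=11416; balance=313670-11416=302254
10. interest=⌊302254·38/10000⌋=1148; principal=12607-1148=11459; balance=302254-11459=290795
11. interest=⌊290795·38/10000⌋=1105; principal=12607-1105=11502; balance=290795-11502=279293
12. interest=⌊279293·38/10000⌋=1061; principal=12607-1061=11546; balance=279293-11546=267747
13. interest=⌊267747·38/10000⌋=1017; principal=12607-1017=11590; balance=267747-11590=256157
14. interest=⌊256157·38/10000⌋=973; principal=12607-973=11634; balance=256157-11634=244523
15. interest=⌊244523·38/10000⌋=929; principal=12607-929=11678; balance=244523-11678=232845
16. interest=⌊232845·38/10000⌋=884; principal=12607-884=11723; balance=232845-11723=221122
17. interest=⌊221122·38/10000⌋=840; principal=12607-840=11767; balance=221122-11767=209355
18. interest=⌊209355·38/10000⌋=795; principal=12607-795=11812; balance=209355-11812=197543
19. interest=⌊197543·38/10000⌋=750; principal=12607-750=11857; balance=197543-11857=185686
20. interest=⌊185686·38/10000⌋=705; principal=12607-705=11902; balance=185686-11902=173784
21. interest=⌊173784·38/10000⌋=660; principal=12607-660=11947; balance=173784-11947=161837
22. interest=⌊161837·38/10000⌋=614; principal=12607-614=11993; balance=161837-11993=149844
23. interest=⌊149844·38/10000⌋=569; principal=12607-569=12038; balance=149844-12038=137806
24. interest=⌊137806·38/10000⌋=523; principal=12607-523=12084; balance=137806-12084=125722
25. interest=⌊125722·38/10000⌋=477; principal=12607-477=12130; balance=125722-12130=113592
26. interest=⌊113592·38/10000⌋=431; principal=12607-431=12176; balance=113592-12176=101416
27. interest=⌊101416·38/10000⌋=385; principal=12607-385=12222; balance=101416-12222=89194
28. interest=⌊89194·38/10000⌋=338; principal=12607-338=12269; balance=89194-12269=76925
29. interest=⌊76925·38/10000⌋=292; principal=12607-292=12315; balance=76925-12315=64610
30. interest=⌊64610·38/10000⌋=245; principal=12607-245=12362; balance=64610-12362=52248
31. interest=⌊52248·38/10000⌋=198; principal=12607-198=12409; balance=52248-12409=39839
32. interest=⌊39839·38/10000⌋=151; principal=12607-151=12456; balance=39839-12456=27383
33. interest=⌊27383·38/10000⌋=104; principal=12607-104=12503; balance=27383-12503=14880
34. interest=⌊14880·38/10000⌋=56; principal=12607-56=12551; balance=14880-12551=2329
35. interest=⌊2329·38/10000⌋=8; principal=min(12607-8,2329)=2329; balance=2329-2329=0

1 1533 11074 392377
2 1491 11116 381261
3 1448 11159 370102
4 1406 11201 358901
5 1363 11244 347657
6 1321 11286 336371
7 1278 11329 325042
8 1235 11372 313670
9 1191 11416 302254
10 1148 11459 290795
11 1105 11502 279293
12 1061 11546 267747
13 1017 11590 256157
14 973 11634 244523
15 929 11678 232845
16 884 11723 221122
17 840 11767 209355
18 795 11812 197543
19 750 11857 185686
20 705 11902 173784
21 660 11947 161837
22 614 11993 149844
23 569 12038 137806
24 523 12084 125722
25 477 12130 113592
26 431 12176 101416
27 385 12222 89194
28 338 12269 76925
29 292 12315 64610
30 245 12362 52248
31 198 12409 39839
32 151 12456 27383
33 104 12503 14880
34 56 12551 2329
35 8 2329 0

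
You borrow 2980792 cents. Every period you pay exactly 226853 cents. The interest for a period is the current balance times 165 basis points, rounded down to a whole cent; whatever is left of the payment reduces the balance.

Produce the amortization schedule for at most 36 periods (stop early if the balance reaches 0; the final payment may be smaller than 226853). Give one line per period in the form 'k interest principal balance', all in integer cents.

1. interest=⌊2980792·165/10000⌋=49183; principal=226853-49183=177670; balance=2980792-177670=2803122
2. interest=⌊2803122·165/10000⌋=46251; principal=226853-46251=180602; balance=2803122-180602=2622520
3. interest=⌊2622520·165/10000⌋=43271; principal=226853-43271=183582; balance=2622520-183582=2438938
4. interest=⌊2438938·165/10000⌋=40242; principal=226853-40242=186611; balance=2438938-186611=2252327
5. interest=⌊2252327·165/10000⌋=37163; principal=226853-37163=189690; balance=2252327-189690=2062637
6. interest=⌊2062637·165/10000⌋=34033; principal=226853-34033=192820; balance=2062637-192820=1869817
7. interest=⌊1869817·165/10000⌋=30851; principal=226853-30851=196002; balance=1869817-196002=1673815
8. interest=⌊1673815·165/10000⌋=27617; principal=226853-27617=199236; balance=1673815-199236=1474579
9. interest=⌊1474579·165/10000⌋=24330; principal=226853-24330=202523; balance=1474579-202523=1272056
10. interest=⌊1272056·165/10000⌋=20988; principal=226853-20988=205865; balance=1272056-205865=1066191
11. interest=⌊1066191·165/10000⌋=17592; principal=226853-17592=209261; balance=1066191-209261=856930
12. interest=⌊856930·165/10000⌋=14139; principal=226853-14139=212714; balance=856930-212714=644216
13. interest=⌊644216·165/10000⌋=10629; principal=226853-10629=216224; balance=644216-216224=427992
14. interest=⌊427992·165/10000⌋=7061; principal=226853-7061=219792; balance=427992-219792=208200
15. interest=⌊208200·165/10000⌋=3435; principal=min(226853-3435,208200)=208200; balance=208200-208200=0

1 49183 177670 2803122
2 46251 180602 2622520
3 43271 183582 2438938
4 40242 186611 2252327
5 37163 189690 2062637
6 34033 192820 1869817
7 30851 196002 1673815
8 27617 199236 1474579
9 24330 202523 1272056
10 20988 205865 1066191
11 17592 209261 856930
12 14139 212714 644216
13 10629 216224 427992
14 7061 219792 208200
15 3435 208200 0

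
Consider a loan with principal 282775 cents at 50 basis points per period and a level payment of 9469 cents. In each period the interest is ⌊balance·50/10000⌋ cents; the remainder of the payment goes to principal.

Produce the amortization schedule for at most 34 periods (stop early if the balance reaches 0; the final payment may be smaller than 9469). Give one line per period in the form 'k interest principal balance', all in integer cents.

1. interest=⌊282775·50/10000⌋=1413; principal=9469-1413=8056; balance=282775-8056=274719
2. interest=⌊274719·50/10000⌋=1373; principal=9469-1373=8096; balance=274719-8096=266623
3. interest=⌊266623·50/10000⌋=1333; principal=9469-1333=8136; balance=266623-8136=258487
4. interest=⌊258487·50/10000⌋=1292; principal=9469-1292=8177; balance=258487-8177=250310
5. interest=⌊250310·50/10000⌋=1251; principal=9469-1251=8218; balance=250310-8218=242092
6. interest=⌊242092·50/10000⌋=1210; principal=9469-1210=8259; balance=242092-8259=233833
7. interest=⌊233833·50/10000⌋=1169; principal=9469-1169=8300; balance=233833-8300=225533
8. interest=⌊225533·50/10000⌋=1127; principal=9469-1127=8342; balance=225533-8342=217191
9. interest=⌊217191·50/10000⌋=1085; principal=9469-1085=8384; balance=217191-8384=208807
10. interest=⌊208807·50/10000⌋=1044; principal=9469-1044=8425; balance=208807-8425=200382
11. interest=⌊200382·50/10000⌋=1001; principal=9469-1001=8468; balance=200382-8468=191914
12. interest=⌊191914·50/10000⌋=959; principal=9469-959=8510; balance=191914-8510=183404
13. interest=⌊183404·50/10000⌋=917; principal=9469-917=8552; balance=183404-8552=174852
14. interest=⌊174852·50/10000⌋=874; principal=9469-874=8595; balance=174852-8595=166257
15. interest=⌊166257·50/10000⌋=831; principal=9469-831=8638; balance=166257-8638=157619
16. interest=⌊157619·50/10000⌋=788; principal=9469-788=8681; balance=157619-8681=148938
17. interest=⌊148938·50/10000⌋=744; principal=9469-744=8725; balance=148938-8725=140213
18. interest=⌊140213·50/10000⌋=701; principal=9469-701=8768; balance=140213-8768=131445
19. interest=⌊131445·50/10000⌋=657; principal=9469-657=8812; balance=131445-8812=122633
20. interest=⌊122633·50/10000⌋=613; principal=9469-613=8856; balance=122633-8856=113777
21. interest=⌊113777·50/10000⌋=568; principal=9469-568=8901; balance=113777-8901=104876
22. interest=⌊104876·50/10000⌋=524; principal=9469-524=8945; balance=104876-8945=95931
23. interest=⌊95931·50/10000⌋=479; principal=9469-479=8990; balance=95931-8990=86941
24. interest=⌊86941·50/10000⌋=434; principal=9469-434=9035; balance=86941-9035=77906
25. interest=⌊77906·50/10000⌋=389; principal=9469-389=9080; balance=77906-9080=68826
26. interest=⌊68826·50/10000⌋=344; principal=9469-344=9125; balance=68826-9125=59701
27. interest=⌊59701·50/10000⌋=298; principal=9469-298=9171; balance=59701-9171=50530
28. interest=⌊50530·50/10000⌋=252; principal=9469-252=9217; balance=50530-9217=41313
29. interest=⌊41313·50/10000⌋=206; principal=9469-206=9263; balance=41313-9263=32050
30. interest=⌊32050·50/10000⌋=160; principal=9469-160=9309; balance=32050-9309=22741
31. interest=⌊22741·50/10000⌋=113; principal=9469-113=9356; balance=22741-9356=13385
32. interest=⌊13385·50/10000⌋=66; principal=9469-66=9403; balance=13385-9403=3982
33. interest=⌊3982·50/10000⌋=19; principal=min(9469-19,3982)=3982; balance=3982-3982=0

1 1413 8056 274719
2 1373 8096 266623
3 1333 8136 258487
4 1292 8177 250310
5 1251 8218 242092
6 1210 8259 233833
7 1169 8300 225533
8 1127 8342 217191
9 1085 8384 208807
10 1044 8425 200382
11 1001 8468 191914
12 959 8510 183404
13 917 8552 174852
14 874 8595 166257
15 831 8638 157619
16 788 8681 148938
17 744 8725 140213
18 701 8768 131445
19 657 8812 122633
20 613 8856 113777
21 568 8901 104876
22 524 8945 95931
23 479 8990 86941
24 434 9035 77906
25 389 9080 68826
26 344 9125 59701
27 298 9171 50530
28 252 9217 41313
29 206 9263 32050
30 160 9309 22741
31 113 9356 13385
32 66 9403 3982
33 19 3982 0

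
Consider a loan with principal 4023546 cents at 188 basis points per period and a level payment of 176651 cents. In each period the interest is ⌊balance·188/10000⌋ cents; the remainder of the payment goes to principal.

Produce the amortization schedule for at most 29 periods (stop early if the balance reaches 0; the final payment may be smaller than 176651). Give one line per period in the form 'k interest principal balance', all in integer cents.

1. interest=⌊4023546·188/10000⌋=75642; principal=176651-75642=101009; balance=4023546-101009=3922537
2. interest=⌊3922537·188/10000⌋=73743; principal=176651-73743=102908; balance=3922537-102908=3819629
3. interest=⌊3819629·188/10000⌋=71809; principal=176651-71809=104842; balance=3819629-104842=3714787
4. interest=⌊3714787·188/10000⌋=69837; principal=176651-69837=106814; balance=3714787-106814=3607973
5. interest=⌊3607973·188/10000⌋=67829; principal=176651-67829=108822; balance=3607973-108822=3499151
6. interest=⌊3499151·188/10000⌋=65784; principal=176651-65784=110867; balance=3499151-110867=3388284
7. interest=⌊3388284·188/10000⌋=63699; principal=176651-63699=112952; balance=3388284-112952=3275332
8. interest=⌊3275332·188/10000⌋=61576; principal=176651-61576=115075; balance=3275332-115075=3160257
9. interest=⌊3160257·188/10000⌋=59412; principal=176651-59412=117239; balance=3160257-117239=3043018
10. interest=⌊3043018·188/10000⌋=57208; principal=176651-57208=119443; balance=3043018-119443=2923575
11. interest=⌊2923575·188/10000⌋=54963; principal=176651-54963=121688; balance=2923575-121688=2801887
12. interest=⌊2801887·188/10000⌋=52675; principal=176651-52675=123976; balance=2801887-123976=2677911
13. interest=⌊2677911·188/10000⌋=50344; principal=176651-50344=126307; balance=2677911-126307=2551604
14. interest=⌊2551604·188/10000⌋=47970; principal=176651-47970=128681; balance=2551604-128681=2422923
15. interest=⌊2422923·188/10000⌋=45550; principal=176651-45550=131101; balance=2422923-131101=2291822
16. interest=⌊2291822·188/10000⌋=43086; principal=176651-43086=133565; balance=2291822-133565=2158257
17. interest=⌊2158257·188/10000⌋=40575; principal=176651-40575=136076; balance=2158257-136076=2022181
18. interest=⌊2022181·188/10000⌋=38017; principal=176651-38017=138634; balance=2022181-138634=1883547
19. interest=⌊1883547·188/10000⌋=35410; principal=176651-35410=141241; balance=1883547-141241=1742306
20. interest=⌊1742306·188/10000⌋=32755; principal=176651-32755=143896; balance=1742306-143896=1598410
21. interest=⌊1598410·188/10000⌋=30050; principal=176651-30050=146601; balance=1598410-146601=1451809
22. interest=⌊1451809·188/10000⌋=27294; principal=176651-27294=149357; balance=1451809-149357=1302452
23. interest=⌊1302452·188/10000⌋=24486; principal=176651-24486=152165; balance=1302452-152165=1150287
24. interest=⌊1150287·188/10000⌋=21625; principal=176651-21625=155026; balance=1150287-155026=995261
25. interest=⌊995261·188/10000⌋=18710; principal=176651-18710=157941; balance=995261-157941=837320
26. interest=⌊837320·188/10000⌋=15741; principal=176651-15741=160910; balance=837320-160910=676410
27. interest=⌊676410·188/10000⌋=12716; principal=176651-12716=163935; balance=676410-163935=512475
28. interest=⌊512475·188/10000⌋=9634; principal=176651-9634=167017; balance=512475-167017=345458
29. interest=⌊345458·188/10000⌋=6494; principal=176651-6494=170157; balance=345458-170157=175301

1 75642 101009 3922537
2 73743 102908 3819629
3 71809 104842 3714787
4 69837 106814 3607973
5 67829 108822 3499151
6 65784 110867 3388284
7 63699 112952 3275332
8 61576 115075 3160257
9 59412 117239 3043018
10 57208 119443 2923575
11 54963 121688 2801887
12 52675 123976 2677911
13 50344 126307 2551604
14 47970 128681 2422923
15 45550 131101 2291822
16 43086 133565 2158257
17 40575 136076 2022181
18 38017 138634 1883547
19 35410 141241 1742306
20 32755 143896 1598410
21 30050 146601 1451809
22 27294 149357 1302452
23 24486 152165 1150287
24 21625 155026 995261
25 18710 157941 837320
26 15741 160910 676410
27 12716 163935 512475
28 9634 167017 345458
29 6494 170157 175301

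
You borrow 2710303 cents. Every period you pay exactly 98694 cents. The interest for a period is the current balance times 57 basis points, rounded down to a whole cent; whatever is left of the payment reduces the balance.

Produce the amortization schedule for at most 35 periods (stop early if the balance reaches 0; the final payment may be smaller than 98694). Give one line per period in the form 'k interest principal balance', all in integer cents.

1 15448 83246 2627057
2 14974 83720 2543337
3 14497 84197 2459140
4 14017 84677 2374463
5 13534 85160 2289303
6 13049 85645 2203658
7 12560 86134 2117524
8 12069 86625 2030899
9 11576 87118 1943781
10 11079 87615 1856166
11 10580 88114 1768052
12 10077 88617 1679435
13 9572 89122 1590313
14 9064 89630 1500683
15 8553 90141 1410542
16 8040 90654 1319888
17 7523 91171 1228717
18 7003 91691 1137026
19 6481 92213 1044813
20 5955 92739 952074
21 5426 93268 858806
22 4895 93799 765007
23 4360 94334 670673
24 3822 94872 575801
25 3282 95412 480389
26 2738 95956 384433
27 2191 96503 287930
28 1641 97053 190877
29 1087 97607 93270
30 531 93270 0

1. interest=⌊2710303·57/10000⌋=15448; principal=98694-15448=83246; balance=2710303-83246=2627057
2. interest=⌊2627057·57/10000⌋=14974; principal=98694-14974=83720; balance=2627057-83720=2543337
3. interest=⌊2543337·57/10000⌋=14497; principal=98694-14497=84197; balance=2543337-84197=2459140
4. interest=⌊2459140·57/10000⌋=14017; principal=98694-14017=84677; balance=2459140-84677=2374463
5. interest=⌊2374463·57/10000⌋=13534; principal=98694-13534=85160; balance=2374463-85160=2289303
6. interest=⌊2289303·57/10000⌋=13049; principal=98694-13049=85645; balance=2289303-85645=2203658
7. interest=⌊2203658·57/10000⌋=12560; principal=98694-12560=86134; balance=2203658-86134=2117524
8. interest=⌊2117524·57/10000⌋=12069; principal=98694-12069=86625; balance=2117524-86625=2030899
9. interest=⌊2030899·57/10000⌋=11576; principal=98694-11576=87118; balance=2030899-87118=1943781
10. interest=⌊1943781·57/10000⌋=11079; principal=98694-11079=87615; balance=1943781-87615=1856166
11. interest=⌊1856166·57/10000⌋=10580; principal=98694-10580=88114; balance=1856166-88114=1768052
12. interest=⌊1768052·57/10000⌋=10077; principal=98694-10077=88617; balance=1768052-88617=1679435
13. interest=⌊1679435·57/10000⌋=9572; principal=98694-9572=89122; balance=1679435-89122=1590313
14. interest=⌊1590313·57/10000⌋=9064; principal=98694-9064=89630; balance=1590313-89630=1500683
15. interest=⌊1500683·57/10000⌋=8553; principal=98694-8553=90141; balance=1500683-90141=1410542
16. interest=⌊1410542·57/10000⌋=8040; principal=98694-8040=90654; balance=1410542-90654=1319888
17. interest=⌊1319888·57/10000⌋=7523; principal=98694-7523=91171; balance=1319888-91171=1228717
18. interest=⌊1228717·57/10000⌋=7003; principal=98694-7003=91691; balance=1228717-91691=1137026
19. interest=⌊1137026·57/10000⌋=6481; principal=98694-6481=92213; balance=1137026-92213=1044813
20. interest=⌊1044813·57/10000⌋=5955; principal=98694-5955=92739; balance=1044813-92739=952074
21. interest=⌊952074·57/10000⌋=5426; principal=98694-5426=93268; balance=952074-93268=858806
22. interest=⌊858806·57/10000⌋=4895; principal=98694-4895=93799; balance=858806-93799=765007
23. interest=⌊765007·57/10000⌋=4360; principal=98694-4360=94334; balance=765007-94334=670673
24. interest=⌊670673·57/10000⌋=3822; principal=98694-3822=94872; balance=670673-94872=575801
25. interest=⌊575801·57/10000⌋=3282; principal=98694-3282=95412; balance=575801-95412=480389
26. interest=⌊480389·57/10000⌋=2738; principal=98694-2738=95956; balance=480389-95956=384433
27. interest=⌊384433·57/10000⌋=2191; principal=98694-2191=96503; balance=384433-96503=287930
28. interest=⌊287930·57/10000⌋=1641; principal=98694-1641=97053; balance=287930-97053=190877
29. interest=⌊190877·57/10000⌋=1087; principal=98694-1087=97607; balance=190877-97607=93270
30. interest=⌊93270·57/10000⌋=531; principal=min(98694-531,93270)=93270; balance=93270-93270=0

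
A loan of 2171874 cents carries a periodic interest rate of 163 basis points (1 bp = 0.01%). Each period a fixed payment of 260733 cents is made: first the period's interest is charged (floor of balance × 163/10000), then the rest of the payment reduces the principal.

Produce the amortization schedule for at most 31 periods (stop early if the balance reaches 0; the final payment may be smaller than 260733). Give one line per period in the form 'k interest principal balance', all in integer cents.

1. interest=⌊2171874·163/10000⌋=35401; principal=260733-35401=225332; balance=2171874-225332=1946542
2. interest=⌊1946542·163/10000⌋=31728; principal=260733-31728=229005; balance=1946542-229005=1717537
3. interest=⌊1717537·163/10000⌋=27995; principal=260733-27995=232738; balance=1717537-232738=1484799
4. interest=⌊1484799·163/10000⌋=24202; principal=260733-24202=236531; balance=1484799-236531=1248268
5. interest=⌊1248268·163/10000⌋=20346; principal=260733-20346=240387; balance=1248268-240387=1007881
6. interest=⌊1007881·163/10000⌋=16428; principal=260733-16428=244305; balance=1007881-244305=763576
7. interest=⌊763576·163/10000⌋=12446; principal=260733-12446=248287; balance=763576-248287=515289
8. interest=⌊515289·163/10000⌋=8399; principal=260733-8399=252334; balance=515289-252334=262955
9. interest=⌊262955·163/10000⌋=4286; principal=260733-4286=256447; balance=262955-256447=6508
10. interest=⌊6508·163/10000⌋=106; principal=min(260733-106,6508)=6508; balance=6508-6508=0

1 35401 225332 1946542
2 31728 229005 1717537
3 27995 232738 1484799
4 24202 236531 1248268
5 20346 240387 1007881
6 16428 244305 763576
7 12446 248287 515289
8 8399 252334 262955
9 4286 256447 6508
10 106 6508 0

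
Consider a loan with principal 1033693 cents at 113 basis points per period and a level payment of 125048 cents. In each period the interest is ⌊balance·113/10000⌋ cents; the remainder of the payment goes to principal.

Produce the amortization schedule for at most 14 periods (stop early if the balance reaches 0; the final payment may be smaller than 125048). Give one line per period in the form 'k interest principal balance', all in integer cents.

1. interest=⌊1033693·113/10000⌋=11680; principal=125048-11680=113368; balance=1033693-113368=920325
2. interest=⌊920325·113/10000⌋=10399; principal=125048-10399=114649; balance=920325-114649=805676
3. interest=⌊805676·113/10000⌋=9104; principal=125048-9104=115944; balance=805676-115944=689732
4. interest=⌊689732·113/10000⌋=7793; principal=125048-7793=117255; balance=689732-117255=572477
5. interest=⌊572477·113/10000⌋=6468; principal=125048-6468=118580; balance=572477-118580=453897
6. interest=⌊453897·113/10000⌋=5129; principal=125048-5129=119919; balance=453897-119919=333978
7. interest=⌊333978·113/10000⌋=3773; principal=125048-3773=121275; balance=333978-121275=212703
8. interest=⌊212703·113/10000⌋=2403; principal=125048-2403=122645; balance=212703-122645=90058
9. interest=⌊90058·113/10000⌋=1017; principal=min(125048-1017,90058)=90058; balance=90058-90058=0

1 11680 113368 920325
2 10399 114649 805676
3 9104 115944 689732
4 7793 117255 572477
5 6468 118580 453897
6 5129 119919 333978
7 3773 121275 212703
8 2403 122645 90058
9 1017 90058 0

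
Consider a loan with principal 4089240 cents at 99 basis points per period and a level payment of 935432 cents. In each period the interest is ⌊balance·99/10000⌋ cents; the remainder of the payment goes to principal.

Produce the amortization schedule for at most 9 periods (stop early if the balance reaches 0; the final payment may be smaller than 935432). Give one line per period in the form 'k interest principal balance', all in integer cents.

1. interest=⌊4089240·99/10000⌋=40483; principal=935432-40483=894949; balance=4089240-894949=3194291
2. interest=⌊3194291·99/10000⌋=31623; principal=935432-31623=903809; balance=3194291-903809=2290482
3. interest=⌊2290482·99/10000⌋=22675; principal=935432-22675=912757; balance=2290482-912757=1377725
4. interest=⌊1377725·99/10000⌋=13639; principal=935432-13639=921793; balance=1377725-921793=455932
5. interest=⌊455932·99/10000⌋=4513; principal=min(935432-4513,455932)=455932; balance=455932-455932=0

1 40483 894949 3194291
2 31623 903809 2290482
3 22675 912757 1377725
4 13639 921793 455932
5 4513 455932 0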